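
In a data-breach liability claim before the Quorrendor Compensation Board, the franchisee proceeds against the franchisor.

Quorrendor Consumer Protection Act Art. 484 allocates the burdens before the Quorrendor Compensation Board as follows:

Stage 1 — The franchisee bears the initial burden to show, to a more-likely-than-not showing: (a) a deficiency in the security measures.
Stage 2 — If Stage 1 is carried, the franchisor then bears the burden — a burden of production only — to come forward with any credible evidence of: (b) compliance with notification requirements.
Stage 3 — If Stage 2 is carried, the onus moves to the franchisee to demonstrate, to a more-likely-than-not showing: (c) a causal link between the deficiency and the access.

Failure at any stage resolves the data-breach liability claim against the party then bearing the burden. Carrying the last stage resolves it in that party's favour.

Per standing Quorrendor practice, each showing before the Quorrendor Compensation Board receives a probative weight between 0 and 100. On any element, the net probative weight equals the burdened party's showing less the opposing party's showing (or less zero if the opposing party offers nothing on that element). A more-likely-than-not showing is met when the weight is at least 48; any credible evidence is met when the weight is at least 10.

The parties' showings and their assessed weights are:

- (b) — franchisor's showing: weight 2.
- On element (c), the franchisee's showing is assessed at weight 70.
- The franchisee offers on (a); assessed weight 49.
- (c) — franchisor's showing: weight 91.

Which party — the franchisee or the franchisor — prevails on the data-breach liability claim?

franchisee

Stage 1 — burden on franchisee; standard: a more-likely-than-not showing (weight is at least 48).
    (a): 49 ≥ 48 [met]
  Stage 1 is satisfied; the onus moves to the franchisor.
Stage 2 — burden on franchisor; standard: any credible evidence (weight is at least 10).
    (b): 2 < 10 [not met]
  Stage 2 not carried; the franchisor fails its burden.
The franchisee prevails.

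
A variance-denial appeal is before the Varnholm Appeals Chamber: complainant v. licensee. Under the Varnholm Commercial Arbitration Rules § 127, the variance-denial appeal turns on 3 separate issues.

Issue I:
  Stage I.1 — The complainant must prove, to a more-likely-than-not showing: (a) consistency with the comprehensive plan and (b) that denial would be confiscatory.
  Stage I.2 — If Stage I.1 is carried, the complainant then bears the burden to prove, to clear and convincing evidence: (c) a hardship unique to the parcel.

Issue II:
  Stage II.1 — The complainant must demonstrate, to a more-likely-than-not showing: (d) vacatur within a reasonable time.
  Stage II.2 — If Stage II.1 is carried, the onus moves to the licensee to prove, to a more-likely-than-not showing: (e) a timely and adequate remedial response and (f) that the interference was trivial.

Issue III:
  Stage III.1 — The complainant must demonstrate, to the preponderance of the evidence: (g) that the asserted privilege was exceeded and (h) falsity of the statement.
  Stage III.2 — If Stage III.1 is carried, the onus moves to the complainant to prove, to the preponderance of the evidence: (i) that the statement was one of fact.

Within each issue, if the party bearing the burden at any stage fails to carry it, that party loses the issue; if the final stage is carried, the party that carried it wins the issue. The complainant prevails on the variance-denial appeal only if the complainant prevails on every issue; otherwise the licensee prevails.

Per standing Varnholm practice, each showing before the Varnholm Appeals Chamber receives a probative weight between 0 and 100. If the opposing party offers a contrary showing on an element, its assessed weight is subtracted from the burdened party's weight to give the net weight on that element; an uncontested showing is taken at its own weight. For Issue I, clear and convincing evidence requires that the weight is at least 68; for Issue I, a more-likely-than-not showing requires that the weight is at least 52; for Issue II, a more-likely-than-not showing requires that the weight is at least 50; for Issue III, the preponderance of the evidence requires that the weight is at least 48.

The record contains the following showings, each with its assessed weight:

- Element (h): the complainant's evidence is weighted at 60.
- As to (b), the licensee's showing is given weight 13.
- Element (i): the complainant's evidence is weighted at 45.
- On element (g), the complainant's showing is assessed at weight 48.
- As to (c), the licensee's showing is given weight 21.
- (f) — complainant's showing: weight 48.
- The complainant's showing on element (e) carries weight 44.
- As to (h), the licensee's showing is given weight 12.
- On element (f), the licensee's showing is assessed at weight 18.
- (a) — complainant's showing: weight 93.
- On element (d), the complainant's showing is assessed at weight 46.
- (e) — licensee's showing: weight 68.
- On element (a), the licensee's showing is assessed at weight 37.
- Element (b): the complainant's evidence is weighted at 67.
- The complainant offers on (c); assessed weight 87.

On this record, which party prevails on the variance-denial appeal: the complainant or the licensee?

— Issue I —
Stage I.1 (complainant, a more-likely-than-not showing, weight is at least 52): (a) net 93−37=56 ≥ 52 — meets; (b) net 67−13=54 ≥ 52 — meets.
  All elements met. The complainant retains the burden for Stage I.2.
Stage I.2 (complainant, clear and convincing evidence, weight is at least 68): (c) net 87−21=66 < 68 — fails.
  Stage I.2 not carried; the complainant fails its burden.
The analysis ends at Stage I.2; the licensee prevails on this issue.
— Issue II —
Stage II.1 — burden on complainant; standard: a more-likely-than-not showing (weight is at least 50).
    (d): 46 < 50 [not met]
  The complainant does not carry Stage II.1.
The analysis ends at Stage II.1; the licensee prevails on this issue.
— Issue III —
At Stage III.1 the complainant must meet the preponderance of the evidence (weight is at least 48): on (g) the weight is 48, ≥ 48, so (g) meets the standard; on (h) the weight is 60 less the opposing 12 gives net 48, ≥ 48, so (h) meets the standard.
  All elements met. The complainant retains the burden for Stage III.2.
At Stage III.2 the complainant must meet the preponderance of the evidence (weight is at least 48): on (i) the weight is 45, which does not reach 48, so (i) does not meet the standard.
  Not every element is met, so the complainant fails to carry Stage III.2.
The analysis ends at Stage III.2; the licensee prevails on this issue.
Per-issue: Issue I → licensee; Issue II → licensee; Issue III → licensee. The complainant must prevail on every issue; overall, the licensee prevails.

licensee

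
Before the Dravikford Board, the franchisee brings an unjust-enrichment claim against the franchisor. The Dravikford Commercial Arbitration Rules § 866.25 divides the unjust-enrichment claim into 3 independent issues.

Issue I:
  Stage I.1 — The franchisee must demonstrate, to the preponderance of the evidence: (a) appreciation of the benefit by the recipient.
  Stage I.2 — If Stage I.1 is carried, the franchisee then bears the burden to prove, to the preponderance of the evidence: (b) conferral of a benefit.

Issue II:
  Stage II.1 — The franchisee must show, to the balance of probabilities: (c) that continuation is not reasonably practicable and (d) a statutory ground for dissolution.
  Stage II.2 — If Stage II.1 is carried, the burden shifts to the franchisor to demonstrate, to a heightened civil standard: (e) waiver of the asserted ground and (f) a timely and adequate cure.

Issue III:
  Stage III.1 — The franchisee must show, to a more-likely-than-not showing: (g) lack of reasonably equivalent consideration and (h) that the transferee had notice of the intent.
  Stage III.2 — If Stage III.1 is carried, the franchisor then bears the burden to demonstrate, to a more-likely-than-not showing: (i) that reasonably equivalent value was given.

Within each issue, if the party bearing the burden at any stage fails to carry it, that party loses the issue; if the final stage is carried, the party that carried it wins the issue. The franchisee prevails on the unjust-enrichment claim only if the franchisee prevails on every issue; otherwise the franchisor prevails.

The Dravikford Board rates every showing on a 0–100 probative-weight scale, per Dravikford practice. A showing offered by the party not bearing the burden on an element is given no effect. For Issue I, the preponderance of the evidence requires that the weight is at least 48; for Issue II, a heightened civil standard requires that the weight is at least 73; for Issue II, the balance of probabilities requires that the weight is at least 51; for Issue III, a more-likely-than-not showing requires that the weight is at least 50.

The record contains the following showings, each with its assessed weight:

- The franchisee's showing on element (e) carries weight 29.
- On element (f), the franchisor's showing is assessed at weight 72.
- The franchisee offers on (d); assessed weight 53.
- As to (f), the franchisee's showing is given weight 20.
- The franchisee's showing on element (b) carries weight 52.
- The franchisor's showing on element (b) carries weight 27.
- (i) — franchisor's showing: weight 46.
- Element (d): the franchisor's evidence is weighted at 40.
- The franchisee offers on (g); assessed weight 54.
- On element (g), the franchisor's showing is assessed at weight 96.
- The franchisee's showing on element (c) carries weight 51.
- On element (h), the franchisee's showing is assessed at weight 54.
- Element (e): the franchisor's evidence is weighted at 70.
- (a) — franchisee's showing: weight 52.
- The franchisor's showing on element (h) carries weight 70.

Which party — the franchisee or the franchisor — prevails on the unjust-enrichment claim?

franchisee

— Issue I —
Stage I.1 — burden on franchisee; standard: the preponderance of the evidence (weight is at least 48).
    (a): 52 ≥ 48 [met]
  Stage I.1 is satisfied; the franchisee continues to bear the burden.
Stage I.2 — burden on franchisee; standard: the preponderance of the evidence (weight is at least 48).
    (b): 52 (franchisor's 27 disregarded) ≥ 48 [met]
  Stage I.2 carried; the final stage is satisfied.
Every stage carried; the franchisee prevails on this issue.
— Issue II —
At Stage II.1 the franchisee must meet the balance of probabilities (weight is at least 51): on (c) the weight is 51, which does reach 51, so (c) meets the standard; on (d) the weight is 53 (the franchisor's 40 is given no effect), which does reach 51, so (d) meets the standard.
  Stage II.1 carried; the burden shifts to the franchisor.
At Stage II.2 the franchisor must meet a heightened civil standard (weight is at least 73): on (e) the weight is 70 (the franchisee's 29 is given no effect), < 73, so (e) does not meet the standard; on (f) the weight is 72 (the franchisee's 20 is given no effect), which does not reach 73, so (f) does not meet the standard.
  The franchisor does not carry Stage II.2.
The analysis ends at Stage II.2; the franchisee prevails on this issue.
— Issue III —
Stage III.1 — burden on franchisee; standard: a more-likely-than-not showing (weight is at least 50).
    (g): 54 (franchisor's 96 disregarded) ≥ 50 [met]
    (h): 54 (franchisor's 70 disregarded) ≥ 50 [met]
  The franchisee carries Stage III.1; the franchisor now bears the burden.
Stage III.2 — burden on franchisor; standard: a more-likely-than-not showing (weight is at least 50).
    (i): 46 < 50 [not met]
  Stage III.2 not carried; the franchisor fails its burden.
The franchisee prevails on this issue.
Per-issue: Issue I → franchisee; Issue II → franchisee; Issue III → franchisee. The franchisee must prevail on every issue; overall, the franchisee prevails.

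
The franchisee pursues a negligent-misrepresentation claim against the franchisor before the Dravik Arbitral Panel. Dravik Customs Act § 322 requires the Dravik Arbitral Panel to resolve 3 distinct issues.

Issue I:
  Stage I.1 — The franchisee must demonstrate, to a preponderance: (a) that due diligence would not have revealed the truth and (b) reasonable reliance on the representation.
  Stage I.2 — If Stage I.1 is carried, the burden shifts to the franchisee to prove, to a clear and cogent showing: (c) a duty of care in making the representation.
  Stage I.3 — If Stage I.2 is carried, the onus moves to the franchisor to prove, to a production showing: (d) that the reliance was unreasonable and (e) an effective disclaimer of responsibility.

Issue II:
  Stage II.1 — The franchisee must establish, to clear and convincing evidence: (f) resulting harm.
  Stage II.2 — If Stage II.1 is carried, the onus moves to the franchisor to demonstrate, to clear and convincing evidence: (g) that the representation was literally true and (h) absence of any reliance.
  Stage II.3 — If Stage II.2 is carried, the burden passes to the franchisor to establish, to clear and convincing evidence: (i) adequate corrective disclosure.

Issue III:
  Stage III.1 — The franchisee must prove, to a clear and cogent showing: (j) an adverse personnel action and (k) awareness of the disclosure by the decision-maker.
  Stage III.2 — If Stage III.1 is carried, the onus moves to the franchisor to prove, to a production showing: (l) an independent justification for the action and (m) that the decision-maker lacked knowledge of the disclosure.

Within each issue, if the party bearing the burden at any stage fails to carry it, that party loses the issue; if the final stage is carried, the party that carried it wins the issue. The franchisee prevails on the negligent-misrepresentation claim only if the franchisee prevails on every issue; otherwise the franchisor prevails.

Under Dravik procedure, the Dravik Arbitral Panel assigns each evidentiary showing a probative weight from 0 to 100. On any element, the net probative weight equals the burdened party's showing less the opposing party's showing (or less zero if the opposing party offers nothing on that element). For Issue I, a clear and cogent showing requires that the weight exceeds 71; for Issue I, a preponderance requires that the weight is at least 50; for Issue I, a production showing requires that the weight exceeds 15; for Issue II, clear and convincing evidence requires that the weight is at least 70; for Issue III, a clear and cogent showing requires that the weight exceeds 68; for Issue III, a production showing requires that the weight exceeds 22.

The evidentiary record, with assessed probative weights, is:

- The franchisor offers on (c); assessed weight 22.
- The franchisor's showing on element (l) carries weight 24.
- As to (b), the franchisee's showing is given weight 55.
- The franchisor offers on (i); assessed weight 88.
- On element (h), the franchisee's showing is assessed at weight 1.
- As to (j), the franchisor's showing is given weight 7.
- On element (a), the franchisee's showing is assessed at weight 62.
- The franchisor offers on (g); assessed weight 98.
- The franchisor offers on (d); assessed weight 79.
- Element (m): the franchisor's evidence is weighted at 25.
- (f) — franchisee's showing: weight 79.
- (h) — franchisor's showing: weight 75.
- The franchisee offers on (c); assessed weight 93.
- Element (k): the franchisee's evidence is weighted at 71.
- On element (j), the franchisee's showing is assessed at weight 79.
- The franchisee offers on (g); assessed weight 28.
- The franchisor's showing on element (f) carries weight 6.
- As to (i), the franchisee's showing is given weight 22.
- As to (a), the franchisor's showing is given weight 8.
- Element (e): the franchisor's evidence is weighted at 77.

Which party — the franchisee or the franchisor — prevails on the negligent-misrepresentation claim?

franchisor

— Issue I —
Stage I.1 (franchisee, a preponderance, weight is at least 50): (a) net 62−8=54 ≥ 50 — meets; (b) 55 ≥ 50 — meets.
  All elements met. The franchisee retains the burden for Stage I.2.
Stage I.2 (franchisee, a clear and cogent showing, weight exceeds 71): (c) net 93−22=71 ≤ 71 — fails.
  Not every element is met, so the franchisee fails to carry Stage I.2.
The franchisor prevails on this issue.
— Issue II —
Stage II.1 — burden on franchisee; standard: clear and convincing evidence (weight is at least 70).
    (f): 79 − 6 = 73 ≥ 70 [met]
  All elements met. The burden passes to the franchisor.
Stage II.2 — burden on franchisor; standard: clear and convincing evidence (weight is at least 70).
    (g): 98 − 28 = 70 ≥ 70 [met]
    (h): 75 − 1 = 74 ≥ 70 [met]
  All elements met. The franchisor retains the burden for Stage II.3.
Stage II.3 — burden on franchisor; standard: clear and convincing evidence (weight is at least 70).
    (i): 88 − 22 = 66 < 70 [not met]
  The franchisor does not carry Stage II.3.
The analysis ends at Stage II.3; the franchisee prevails on this issue.
— Issue III —
Stage III.1 (franchisee, a clear and cogent showing, weight exceeds 68): (j) net 79−7=72 > 68 — meets; (k) 71 > 68 — meets.
  The franchisee carries Stage III.1; the franchisor now bears the burden.
Stage III.2 (franchisor, a production showing, weight exceeds 22): (l) 24 > 22 — meets; (m) 25 > 22 — meets.
  All elements met at the final stage.
With every stage satisfied, the franchisor prevails on this issue.
Per-issue: Issue I → franchisor; Issue II → franchisee; Issue III → franchisor. The franchisee must prevail on every issue; overall, the franchisor prevails.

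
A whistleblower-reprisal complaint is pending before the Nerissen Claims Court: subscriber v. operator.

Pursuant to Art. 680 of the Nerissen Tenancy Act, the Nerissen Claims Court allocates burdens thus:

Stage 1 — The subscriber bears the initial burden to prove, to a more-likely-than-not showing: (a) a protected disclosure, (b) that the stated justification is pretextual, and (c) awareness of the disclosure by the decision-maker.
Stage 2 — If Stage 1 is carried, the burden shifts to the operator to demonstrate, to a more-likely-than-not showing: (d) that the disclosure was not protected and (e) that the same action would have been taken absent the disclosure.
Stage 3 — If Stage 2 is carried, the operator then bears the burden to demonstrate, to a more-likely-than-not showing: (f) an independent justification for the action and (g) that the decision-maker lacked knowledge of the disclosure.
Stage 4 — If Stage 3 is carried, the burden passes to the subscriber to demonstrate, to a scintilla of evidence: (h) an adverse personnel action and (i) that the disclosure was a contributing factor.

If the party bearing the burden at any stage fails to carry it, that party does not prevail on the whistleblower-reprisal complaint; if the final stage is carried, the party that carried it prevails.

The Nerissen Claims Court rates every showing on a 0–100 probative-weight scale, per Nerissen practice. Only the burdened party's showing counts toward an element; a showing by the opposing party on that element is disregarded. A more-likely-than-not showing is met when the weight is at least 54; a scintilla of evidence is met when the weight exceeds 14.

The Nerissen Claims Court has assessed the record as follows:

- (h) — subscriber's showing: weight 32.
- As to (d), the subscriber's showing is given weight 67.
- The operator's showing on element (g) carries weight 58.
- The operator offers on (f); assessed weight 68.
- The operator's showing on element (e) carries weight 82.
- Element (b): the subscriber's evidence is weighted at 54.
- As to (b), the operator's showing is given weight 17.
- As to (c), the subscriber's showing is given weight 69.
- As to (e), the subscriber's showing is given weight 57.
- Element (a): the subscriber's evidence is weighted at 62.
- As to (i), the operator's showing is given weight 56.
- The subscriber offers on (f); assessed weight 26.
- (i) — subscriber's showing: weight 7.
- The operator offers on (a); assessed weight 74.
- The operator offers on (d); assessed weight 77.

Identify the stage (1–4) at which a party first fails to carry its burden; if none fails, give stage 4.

stage 4

Stage 1 (subscriber, a more-likely-than-not showing, weight is at least 54): (a) 62 (operator's 74 disregarded) ≥ 54 — meets; (b) 54 (operator's 17 disregarded) ≥ 54 — meets; (c) 69 ≥ 54 — meets.
  Stage 1 is satisfied; the onus moves to the operator.
Stage 2 (operator, a more-likely-than-not showing, weight is at least 54): (d) 77 (subscriber's 67 disregarded) ≥ 54 — meets; (e) 82 (subscriber's 57 disregarded) ≥ 54 — meets.
  All elements met. The operator retains the burden for Stage 3.
Stage 3 (operator, a more-likely-than-not showing, weight is at least 54): (f) 68 (subscriber's 26 disregarded) ≥ 54 — meets; (g) 58 ≥ 54 — meets.
  Stage 3 is satisfied; the onus moves to the subscriber.
Stage 4 (subscriber, a scintilla of evidence, weight exceeds 14): (h) 32 > 14 — meets; (i) 7 (operator's 56 disregarded) ≤ 14 — fails.
  The subscriber does not carry Stage 4.
So the operator prevails.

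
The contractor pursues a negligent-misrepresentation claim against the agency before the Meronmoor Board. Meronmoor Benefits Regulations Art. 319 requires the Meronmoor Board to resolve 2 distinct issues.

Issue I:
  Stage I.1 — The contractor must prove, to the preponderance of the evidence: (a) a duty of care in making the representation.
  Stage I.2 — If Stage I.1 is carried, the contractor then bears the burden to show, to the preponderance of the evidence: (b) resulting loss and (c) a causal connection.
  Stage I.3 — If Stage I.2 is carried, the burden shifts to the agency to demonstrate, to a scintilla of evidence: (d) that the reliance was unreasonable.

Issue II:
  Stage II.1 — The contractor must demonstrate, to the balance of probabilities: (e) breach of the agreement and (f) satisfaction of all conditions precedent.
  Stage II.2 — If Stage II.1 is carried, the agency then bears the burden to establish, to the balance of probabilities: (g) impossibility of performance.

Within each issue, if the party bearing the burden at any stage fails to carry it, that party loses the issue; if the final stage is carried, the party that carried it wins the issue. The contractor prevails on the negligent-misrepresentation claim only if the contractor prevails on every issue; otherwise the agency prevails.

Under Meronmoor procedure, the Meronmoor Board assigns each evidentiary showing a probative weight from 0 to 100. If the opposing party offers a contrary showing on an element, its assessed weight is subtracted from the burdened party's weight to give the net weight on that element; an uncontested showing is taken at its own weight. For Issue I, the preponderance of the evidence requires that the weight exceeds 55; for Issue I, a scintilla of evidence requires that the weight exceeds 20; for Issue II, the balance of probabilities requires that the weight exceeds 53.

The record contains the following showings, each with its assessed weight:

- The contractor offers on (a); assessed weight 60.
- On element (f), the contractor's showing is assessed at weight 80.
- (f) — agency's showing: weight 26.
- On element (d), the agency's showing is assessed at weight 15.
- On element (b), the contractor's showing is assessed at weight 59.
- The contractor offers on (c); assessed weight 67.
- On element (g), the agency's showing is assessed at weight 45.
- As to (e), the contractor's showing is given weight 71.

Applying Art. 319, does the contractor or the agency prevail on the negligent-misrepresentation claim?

contractor

— Issue I —
Stage I.1 — burden on contractor; standard: the preponderance of the evidence (weight exceeds 55).
    (a): 60 > 55 [met]
  Stage I.1 carried; the burden remains with the contractor.
Stage I.2 — burden on contractor; standard: the preponderance of the evidence (weight exceeds 55).
    (b): 59 > 55 [met]
    (c): 67 > 55 [met]
  All elements met. The burden passes to the agency.
Stage I.3 — burden on agency; standard: a scintilla of evidence (weight exceeds 20).
    (d): 15 ≤ 20 [not met]
  Not every element is met, so the agency fails to carry Stage I.3.
The contractor prevails on this issue.
— Issue II —
Stage II.1 (contractor, the balance of probabilities, weight exceeds 53): (e) 71 > 53 — meets; (f) net 80−26=54 > 53 — meets.
  All elements met. The burden passes to the agency.
Stage II.2 (agency, the balance of probabilities, weight exceeds 53): (g) 45 ≤ 53 — fails.
  Not every element is met, so the agency fails to carry Stage II.2.
So the contractor prevails on this issue.
Per-issue: Issue I → contractor; Issue II → contractor. The contractor must prevail on every issue; overall, the contractor prevails.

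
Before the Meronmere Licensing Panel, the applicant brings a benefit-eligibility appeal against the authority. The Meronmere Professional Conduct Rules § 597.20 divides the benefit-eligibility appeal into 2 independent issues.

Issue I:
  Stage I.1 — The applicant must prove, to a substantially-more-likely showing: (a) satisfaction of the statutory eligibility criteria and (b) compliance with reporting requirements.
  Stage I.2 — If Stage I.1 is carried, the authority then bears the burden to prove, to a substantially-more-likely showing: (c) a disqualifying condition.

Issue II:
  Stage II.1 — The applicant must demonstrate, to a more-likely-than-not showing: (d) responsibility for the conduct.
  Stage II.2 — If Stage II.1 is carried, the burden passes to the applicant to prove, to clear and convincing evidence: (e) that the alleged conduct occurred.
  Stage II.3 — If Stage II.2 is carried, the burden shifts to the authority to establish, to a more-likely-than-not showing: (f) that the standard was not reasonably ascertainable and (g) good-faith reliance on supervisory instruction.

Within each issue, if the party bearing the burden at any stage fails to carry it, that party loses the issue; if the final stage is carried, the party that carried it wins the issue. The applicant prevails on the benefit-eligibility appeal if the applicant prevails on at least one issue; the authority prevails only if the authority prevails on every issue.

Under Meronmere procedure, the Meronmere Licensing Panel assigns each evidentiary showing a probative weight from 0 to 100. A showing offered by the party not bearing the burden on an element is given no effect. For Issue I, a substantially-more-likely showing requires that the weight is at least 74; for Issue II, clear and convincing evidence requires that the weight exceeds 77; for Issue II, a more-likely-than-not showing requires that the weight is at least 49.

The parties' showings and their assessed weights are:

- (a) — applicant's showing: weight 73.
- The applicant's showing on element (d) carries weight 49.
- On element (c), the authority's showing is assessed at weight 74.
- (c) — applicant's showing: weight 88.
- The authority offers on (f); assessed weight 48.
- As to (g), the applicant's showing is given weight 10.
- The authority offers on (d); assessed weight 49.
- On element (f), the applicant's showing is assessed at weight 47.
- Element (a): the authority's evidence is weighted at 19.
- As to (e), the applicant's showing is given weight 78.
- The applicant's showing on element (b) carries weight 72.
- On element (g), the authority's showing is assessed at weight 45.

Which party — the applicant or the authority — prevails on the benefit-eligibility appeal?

applicant

— Issue I —
Stage I.1 — burden on applicant; standard: a substantially-more-likely showing (weight is at least 74).
    (a): 73 (authority's 19 disregarded) < 74 [not met]
    (b): 72 < 74 [not met]
  Stage I.1 not carried; the applicant fails its burden.
The analysis ends at Stage I.1; the authority prevails on this issue.
— Issue II —
Stage II.1 — burden on applicant; standard: a more-likely-than-not showing (weight is at least 49).
    (d): 49 (authority's 49 disregarded) ≥ 49 [met]
  Stage II.1 is satisfied; the applicant continues to bear the burden.
Stage II.2 — burden on applicant; standard: clear and convincing evidence (weight exceeds 77).
    (e): 78 > 77 [met]
  The applicant carries Stage II.2; the authority now bears the burden.
Stage II.3 — burden on authority; standard: a more-likely-than-not showing (weight is at least 49).
    (f): 48 (applicant's 47 disregarded) < 49 [not met]
    (g): 45 (applicant's 10 disregarded) < 49 [not met]
  The authority does not carry Stage II.3.
The analysis ends at Stage II.3; the applicant prevails on this issue.
Per-issue: Issue I → authority; Issue II → applicant. The applicant must prevail on at least one issue; overall, the applicant prevails.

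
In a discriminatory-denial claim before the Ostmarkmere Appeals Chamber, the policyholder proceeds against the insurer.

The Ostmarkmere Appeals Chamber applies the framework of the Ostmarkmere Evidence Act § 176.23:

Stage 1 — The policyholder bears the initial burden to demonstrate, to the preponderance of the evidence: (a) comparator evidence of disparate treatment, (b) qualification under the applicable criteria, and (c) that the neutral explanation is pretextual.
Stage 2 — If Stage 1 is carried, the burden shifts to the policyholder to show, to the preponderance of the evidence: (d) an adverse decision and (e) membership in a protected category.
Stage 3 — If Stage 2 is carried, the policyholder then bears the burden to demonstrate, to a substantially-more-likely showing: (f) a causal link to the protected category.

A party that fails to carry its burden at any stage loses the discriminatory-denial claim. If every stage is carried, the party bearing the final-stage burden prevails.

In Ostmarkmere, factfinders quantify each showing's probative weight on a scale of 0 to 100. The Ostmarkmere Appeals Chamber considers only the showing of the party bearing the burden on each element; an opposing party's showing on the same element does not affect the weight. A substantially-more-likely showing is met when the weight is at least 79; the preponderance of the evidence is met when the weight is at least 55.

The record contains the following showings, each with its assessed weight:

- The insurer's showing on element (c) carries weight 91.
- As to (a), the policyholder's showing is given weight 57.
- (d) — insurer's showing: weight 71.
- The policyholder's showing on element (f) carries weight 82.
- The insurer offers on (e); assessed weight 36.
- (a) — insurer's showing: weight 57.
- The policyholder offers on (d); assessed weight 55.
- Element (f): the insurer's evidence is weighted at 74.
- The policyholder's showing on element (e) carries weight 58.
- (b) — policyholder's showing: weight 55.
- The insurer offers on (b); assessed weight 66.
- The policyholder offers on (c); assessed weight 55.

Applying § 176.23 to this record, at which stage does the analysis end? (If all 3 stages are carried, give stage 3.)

stage 3

Stage 1 — burden on policyholder; standard: the preponderance of the evidence (weight is at least 55).
    (a): 57 (insurer's 57 disregarded) ≥ 55 [met]
    (b): 55 (insurer's 66 disregarded) ≥ 55 [met]
    (c): 55 (insurer's 91 disregarded) ≥ 55 [met]
  Stage 1 carried; the burden remains with the policyholder.
Stage 2 — burden on policyholder; standard: the preponderance of the evidence (weight is at least 55).
    (d): 55 (insurer's 71 disregarded) ≥ 55 [met]
    (e): 58 (insurer's 36 disregarded) ≥ 55 [met]
  All elements met. The policyholder retains the burden for Stage 3.
Stage 3 — burden on policyholder; standard: a substantially-more-likely showing (weight is at least 79).
    (f): 82 (insurer's 74 disregarded) ≥ 79 [met]
  The policyholder carries the last stage.
Every stage carried; the policyholder prevails.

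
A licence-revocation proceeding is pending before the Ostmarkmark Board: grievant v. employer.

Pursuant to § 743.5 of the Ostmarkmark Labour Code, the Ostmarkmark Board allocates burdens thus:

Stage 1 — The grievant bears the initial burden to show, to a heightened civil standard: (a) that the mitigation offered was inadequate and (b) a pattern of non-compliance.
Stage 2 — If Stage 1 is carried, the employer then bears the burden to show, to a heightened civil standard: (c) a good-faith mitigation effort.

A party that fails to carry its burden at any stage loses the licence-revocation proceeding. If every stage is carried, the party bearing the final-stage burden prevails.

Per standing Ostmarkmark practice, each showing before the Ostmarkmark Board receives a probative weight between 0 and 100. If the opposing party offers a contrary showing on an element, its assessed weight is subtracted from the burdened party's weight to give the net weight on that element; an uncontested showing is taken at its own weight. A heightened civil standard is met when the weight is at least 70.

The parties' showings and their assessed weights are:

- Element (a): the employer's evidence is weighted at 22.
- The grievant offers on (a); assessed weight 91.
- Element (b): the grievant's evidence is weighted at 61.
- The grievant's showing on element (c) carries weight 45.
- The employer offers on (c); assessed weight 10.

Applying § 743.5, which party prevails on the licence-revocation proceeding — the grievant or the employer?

employer

Stage 1 (grievant, a heightened civil standard, weight is at least 70): (a) net 91−22=69 < 70 — fails; (b) 61 < 70 — fails.
  Not every element is met, so the grievant fails to carry Stage 1.
The employer prevails.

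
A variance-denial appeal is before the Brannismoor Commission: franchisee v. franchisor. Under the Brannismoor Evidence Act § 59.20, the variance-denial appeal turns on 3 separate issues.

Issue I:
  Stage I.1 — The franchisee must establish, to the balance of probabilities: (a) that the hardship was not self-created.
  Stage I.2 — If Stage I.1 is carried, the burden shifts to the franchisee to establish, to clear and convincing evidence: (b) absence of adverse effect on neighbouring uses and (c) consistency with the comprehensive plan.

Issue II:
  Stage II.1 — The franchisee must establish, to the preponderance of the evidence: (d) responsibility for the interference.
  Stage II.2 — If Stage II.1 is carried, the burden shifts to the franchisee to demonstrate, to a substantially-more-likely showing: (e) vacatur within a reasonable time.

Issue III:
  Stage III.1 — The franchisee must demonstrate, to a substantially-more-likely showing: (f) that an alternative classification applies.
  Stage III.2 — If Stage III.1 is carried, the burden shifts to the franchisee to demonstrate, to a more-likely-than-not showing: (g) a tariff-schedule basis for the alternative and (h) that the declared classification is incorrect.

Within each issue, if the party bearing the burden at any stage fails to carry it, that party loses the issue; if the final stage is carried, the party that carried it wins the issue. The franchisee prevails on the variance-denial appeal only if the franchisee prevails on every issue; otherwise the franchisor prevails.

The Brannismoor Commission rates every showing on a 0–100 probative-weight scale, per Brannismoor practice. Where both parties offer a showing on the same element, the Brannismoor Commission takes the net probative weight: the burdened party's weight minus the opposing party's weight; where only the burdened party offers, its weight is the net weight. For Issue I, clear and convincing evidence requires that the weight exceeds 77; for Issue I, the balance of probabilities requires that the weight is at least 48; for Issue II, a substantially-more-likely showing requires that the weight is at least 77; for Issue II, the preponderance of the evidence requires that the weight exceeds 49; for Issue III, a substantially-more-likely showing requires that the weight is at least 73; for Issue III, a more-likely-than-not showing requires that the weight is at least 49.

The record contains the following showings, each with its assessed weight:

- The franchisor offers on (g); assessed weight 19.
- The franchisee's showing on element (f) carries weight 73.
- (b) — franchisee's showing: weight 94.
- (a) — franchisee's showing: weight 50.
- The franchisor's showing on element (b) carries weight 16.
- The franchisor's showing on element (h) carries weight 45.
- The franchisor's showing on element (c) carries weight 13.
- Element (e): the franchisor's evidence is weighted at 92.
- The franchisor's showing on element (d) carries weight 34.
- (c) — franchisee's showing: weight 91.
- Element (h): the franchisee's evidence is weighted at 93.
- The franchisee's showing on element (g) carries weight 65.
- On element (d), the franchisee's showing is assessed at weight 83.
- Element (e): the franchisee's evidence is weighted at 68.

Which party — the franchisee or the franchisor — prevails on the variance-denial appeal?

— Issue I —
At Stage I.1 the franchisee must meet the balance of probabilities (weight is at least 48): on (a) the weight is 50, which does reach 48, so (a) meets the standard.
  Stage I.1 is satisfied; the franchisee continues to bear the burden.
At Stage I.2 the franchisee must meet clear and convincing evidence (weight exceeds 77): on (b) the weight is 94 less the opposing 16 gives net 78, > 77, so (b) meets the standard; on (c) the weight is 91 less the opposing 13 gives net 78, > 77, so (c) meets the standard.
  The franchisee carries the last stage.
Every stage carried; the franchisee prevails on this issue.
— Issue II —
Stage II.1 — burden on franchisee; standard: the preponderance of the evidence (weight exceeds 49).
    (d): 83 − 34 = 49 ≤ 49 [not met]
  Stage II.1 not carried; the franchisee fails its burden.
So the franchisor prevails on this issue.
— Issue III —
Stage III.1 — burden on franchisee; standard: a substantially-more-likely showing (weight is at least 73).
    (f): 73 ≥ 73 [met]
  Stage III.1 carried; the burden remains with the franchisee.
Stage III.2 — burden on franchisee; standard: a more-likely-than-not showing (weight is at least 49).
    (g): 65 − 19 = 46 < 49 [not met]
    (h): 93 − 45 = 48 < 49 [not met]
  Not every element is met, so the franchisee fails to carry Stage III.2.
The franchisor prevails on this issue.
Per-issue: Issue I → franchisee; Issue II → franchisor; Issue III → franchisor. The franchisee must prevail on every issue; overall, the franchisor prevails.

franchisor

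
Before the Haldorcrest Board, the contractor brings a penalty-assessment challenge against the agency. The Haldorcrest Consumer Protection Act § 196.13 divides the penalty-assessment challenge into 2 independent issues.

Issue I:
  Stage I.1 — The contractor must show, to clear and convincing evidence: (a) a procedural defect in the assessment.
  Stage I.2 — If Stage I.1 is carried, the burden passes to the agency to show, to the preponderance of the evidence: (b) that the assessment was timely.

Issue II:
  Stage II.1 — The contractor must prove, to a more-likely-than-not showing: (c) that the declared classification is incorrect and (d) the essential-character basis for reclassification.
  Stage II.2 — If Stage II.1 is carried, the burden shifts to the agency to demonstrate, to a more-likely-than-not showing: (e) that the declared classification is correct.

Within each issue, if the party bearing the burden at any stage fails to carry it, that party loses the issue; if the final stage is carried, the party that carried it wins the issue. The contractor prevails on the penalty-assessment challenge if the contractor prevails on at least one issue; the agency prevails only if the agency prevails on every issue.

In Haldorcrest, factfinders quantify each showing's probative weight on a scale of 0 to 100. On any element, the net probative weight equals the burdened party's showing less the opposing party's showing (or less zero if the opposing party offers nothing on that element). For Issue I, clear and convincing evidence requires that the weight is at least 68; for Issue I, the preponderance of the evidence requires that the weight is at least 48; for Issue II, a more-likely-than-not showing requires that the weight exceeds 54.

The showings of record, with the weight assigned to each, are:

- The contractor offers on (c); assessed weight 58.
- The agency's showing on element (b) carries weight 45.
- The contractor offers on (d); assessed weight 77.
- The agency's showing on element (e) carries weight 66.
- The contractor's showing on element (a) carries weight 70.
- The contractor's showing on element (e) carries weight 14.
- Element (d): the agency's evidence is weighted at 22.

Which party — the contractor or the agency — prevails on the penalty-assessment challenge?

contractor

— Issue I —
Stage I.1 — burden on contractor; standard: clear and convincing evidence (weight is at least 68).
    (a): 70 ≥ 68 [met]
  All elements met. The burden passes to the agency.
Stage I.2 — burden on agency; standard: the preponderance of the evidence (weight is at least 48).
    (b): 45 < 48 [not met]
  Not every element is met, so the agency fails to carry Stage I.2.
The analysis ends at Stage I.2; the contractor prevails on this issue.
— Issue II —
Stage II.1 — burden on contractor; standard: a more-likely-than-not showing (weight exceeds 54).
    (c): 58 > 54 [met]
    (d): 77 − 22 = 55 > 54 [met]
  The contractor carries Stage II.1; the agency now bears the burden.
Stage II.2 — burden on agency; standard: a more-likely-than-not showing (weight exceeds 54).
    (e): 66 − 14 = 52 ≤ 54 [not met]
  Not every element is met, so the agency fails to carry Stage II.2.
The contractor prevails on this issue.
Per-issue: Issue I → contractor; Issue II → contractor. The contractor must prevail on at least one issue; overall, the contractor prevails.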